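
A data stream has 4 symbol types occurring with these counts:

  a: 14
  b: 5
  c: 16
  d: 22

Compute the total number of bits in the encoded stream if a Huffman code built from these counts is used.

Merge the two smallest weights repeatedly:
merge b(5) and a(14): 19
merge c(16) and 19: 35
merge d(22) and 35: 57
Each symbol's bit-cost is frequency × depth; summing gives 111 bits (equivalently 19 + 35 + 57).

111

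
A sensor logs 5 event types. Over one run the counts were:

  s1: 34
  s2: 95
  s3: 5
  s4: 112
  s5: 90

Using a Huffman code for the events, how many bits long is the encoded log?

711

Build the Huffman tree bottom-up:
combine s3(5), s1(34) → 39
combine 39, s5(90) → 129
combine s2(95), s4(112) → 207
combine 129, 207 → 336
The encoded length is the sum of every internal node's weight: 39 + 129 + 207 + 336 = 711 bits.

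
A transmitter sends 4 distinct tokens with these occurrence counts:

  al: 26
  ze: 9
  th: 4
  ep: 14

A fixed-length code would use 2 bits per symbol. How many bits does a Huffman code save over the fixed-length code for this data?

Fixed-length: 2 bits × 53 symbols = 106 bits.
Huffman merges:
combine th(4), ze(9) → 13
combine 13, ep(14) → 27
combine al(26), 27 → 53
Huffman total = 13 + 27 + 53 = 93 bits.
Saving = 106 − 93 = 13 bits.

13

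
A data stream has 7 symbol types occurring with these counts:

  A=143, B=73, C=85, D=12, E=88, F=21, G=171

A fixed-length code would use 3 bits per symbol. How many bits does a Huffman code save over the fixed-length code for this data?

281

Fixed-length: 3 bits × 593 symbols = 1779 bits.
Huffman merges:
merge D(12) and F(21): 33
merge 33 and B(73): 106
merge C(85) and E(88): 173
merge 106 and A(143): 249
merge G(171) and 173: 344
merge 249 and 344: 593
Huffman total = 33 + 106 + 173 + 249 + 344 + 593 = 1498 bits.
Saving = 1779 − 1498 = 281 bits.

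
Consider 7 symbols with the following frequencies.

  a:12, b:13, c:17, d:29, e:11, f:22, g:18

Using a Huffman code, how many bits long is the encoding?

337

Merge the two smallest weights repeatedly:
e(11) + a(12) → 23
b(13) + c(17) → 30
g(18) + f(22) → 40
23 + d(29) → 52
30 + 40 → 70
52 + 70 → 122
Each symbol's bit-cost is frequency × depth; summing gives 337 bits (equivalently 23 + 30 + 40 + 52 + 70 + 122).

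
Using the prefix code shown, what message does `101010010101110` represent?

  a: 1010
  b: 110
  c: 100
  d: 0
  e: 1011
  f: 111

Read left to right; each codeword is recognised as soon as it completes (prefix code):
  1010→a | 100→c | 1010→a | 111→f | 0→d
Decoded message: acafd

acafd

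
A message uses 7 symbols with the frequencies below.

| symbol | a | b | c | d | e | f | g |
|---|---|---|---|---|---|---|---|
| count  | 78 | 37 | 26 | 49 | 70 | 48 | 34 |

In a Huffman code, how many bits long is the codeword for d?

3

Repeatedly merge the two smallest:
c(26) + g(34) → 60
b(37) + f(48) → 85
d(49) + 60 → 109
e(70) + a(78) → 148
85 + 109 → 194
148 + 194 → 342
d sits 3 levels below the root, so its codeword is 3 bits.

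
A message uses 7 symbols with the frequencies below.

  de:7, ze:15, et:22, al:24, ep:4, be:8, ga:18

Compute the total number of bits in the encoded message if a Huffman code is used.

259

Build the Huffman tree bottom-up:
merge ep(4) and de(7): 11
merge be(8) and 11: 19
merge ze(15) and ga(18): 33
merge 19 and et(22): 41
merge al(24) and 33: 57
merge 41 and 57: 98
Each symbol's bit-cost is frequency × depth; summing gives 259 bits (equivalently 11 + 19 + 33 + 41 + 57 + 98).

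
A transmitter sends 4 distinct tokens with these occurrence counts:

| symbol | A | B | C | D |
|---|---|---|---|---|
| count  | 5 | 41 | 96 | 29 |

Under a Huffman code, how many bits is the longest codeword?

Merge the two lowest-weight nodes at each step:
A(5) + D(29) → 34
34 + B(41) → 75
75 + C(96) → 171
The first pair merged (A, D) ends up deepest, at depth 3.

3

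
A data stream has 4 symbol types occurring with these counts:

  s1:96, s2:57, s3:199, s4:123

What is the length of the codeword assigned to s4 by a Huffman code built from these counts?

Huffman merges, smallest pair first:
s2(57) + s1(96) → 153
s4(123) + 153 → 276
s3(199) + 276 → 475
s4 sits 2 levels below the root, so its codeword is 2 bits.

2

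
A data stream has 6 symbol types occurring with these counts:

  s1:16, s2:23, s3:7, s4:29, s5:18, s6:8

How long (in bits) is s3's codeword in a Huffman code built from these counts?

4

Huffman merges, smallest pair first:
s3(7) + s6(8) → 15
15 + s1(16) → 31
s5(18) + s2(23) → 41
s4(29) + 31 → 60
41 + 60 → 101
The subtree containing s3 is merged 4 times, so code length = 4.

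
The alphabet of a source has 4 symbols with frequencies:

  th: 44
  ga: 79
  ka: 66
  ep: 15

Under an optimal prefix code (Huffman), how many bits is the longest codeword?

3

Merge the two lowest-weight nodes at each step:
ep(15) + th(44) → 59
59 + ka(66) → 125
ga(79) + 125 → 204
The rarest symbols sit at the bottom; the longest codeword is 3 bits.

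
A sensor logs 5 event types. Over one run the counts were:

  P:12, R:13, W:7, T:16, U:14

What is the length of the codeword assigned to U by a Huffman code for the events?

Repeatedly merge the two smallest:
combine W(7), P(12) → 19
combine R(13), U(14) → 27
combine T(16), 19 → 35
combine 27, 35 → 62
U sits 2 levels below the root, so its codeword is 2 bits.

2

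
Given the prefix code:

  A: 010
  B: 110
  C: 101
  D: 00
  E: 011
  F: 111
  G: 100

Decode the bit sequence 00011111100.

DEFG

Read left to right; each codeword is recognised as soon as it completes (prefix code):
  00→D | 011→E | 111→F | 100→G
Decoded message: DEFG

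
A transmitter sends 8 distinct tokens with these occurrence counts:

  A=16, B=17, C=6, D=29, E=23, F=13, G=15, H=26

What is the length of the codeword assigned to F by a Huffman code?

Huffman merges, smallest pair first:
combine C(6), F(13) → 19
combine G(15), A(16) → 31
combine B(17), 19 → 36
combine E(23), H(26) → 49
combine D(29), 31 → 60
combine 36, 49 → 85
combine 60, 85 → 145
The subtree containing F is merged 4 times, so code length = 4.

4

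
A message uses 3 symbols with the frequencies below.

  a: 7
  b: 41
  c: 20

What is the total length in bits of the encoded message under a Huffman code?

Merge the two smallest weights repeatedly:
merge a(7) and c(20): 27
merge 27 and b(41): 68
Each symbol's bit-cost is frequency × depth; summing gives 95 bits (equivalently 27 + 68).

95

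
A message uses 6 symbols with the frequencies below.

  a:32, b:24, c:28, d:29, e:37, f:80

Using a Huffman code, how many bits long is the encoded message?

Build the Huffman tree bottom-up:
b(24) + c(28) → 52
d(29) + a(32) → 61
e(37) + 52 → 89
61 + f(80) → 141
89 + 141 → 230
The encoded length is the sum of every internal node's weight: 52 + 61 + 89 + 141 + 230 = 573 bits.

573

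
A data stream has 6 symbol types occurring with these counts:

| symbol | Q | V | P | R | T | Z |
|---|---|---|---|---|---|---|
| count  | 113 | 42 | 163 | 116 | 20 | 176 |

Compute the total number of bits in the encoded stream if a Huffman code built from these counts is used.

Build the Huffman tree bottom-up:
T(20) + V(42) → 62
62 + Q(113) → 175
R(116) + P(163) → 279
175 + Z(176) → 351
279 + 351 → 630
Total encoded bits = sum of merged weights = 62 + 175 + 279 + 351 + 630 = 1497.

1497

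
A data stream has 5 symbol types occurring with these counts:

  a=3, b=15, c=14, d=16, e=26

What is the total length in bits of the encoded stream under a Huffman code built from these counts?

Greedily combine the two least-frequent nodes:
combine a(3), c(14) → 17
combine b(15), d(16) → 31
combine 17, e(26) → 43
combine 31, 43 → 74
The encoded length is the sum of every internal node's weight: 17 + 31 + 43 + 74 = 165 bits.

165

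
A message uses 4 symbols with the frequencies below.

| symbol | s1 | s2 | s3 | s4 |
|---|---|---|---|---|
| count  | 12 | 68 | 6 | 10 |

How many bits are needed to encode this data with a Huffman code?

Merge the two smallest weights repeatedly:
merge s3(6) and s4(10): 16
merge s1(12) and 16: 28
merge 28 and s2(68): 96
The encoded length is the sum of every internal node's weight: 16 + 28 + 96 = 140 bits.

140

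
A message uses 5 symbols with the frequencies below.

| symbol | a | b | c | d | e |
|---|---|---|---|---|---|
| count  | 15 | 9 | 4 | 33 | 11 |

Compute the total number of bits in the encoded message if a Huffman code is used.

Build the Huffman tree bottom-up:
c(4) + b(9) → 13
e(11) + 13 → 24
a(15) + 24 → 39
d(33) + 39 → 72
Total encoded bits = sum of merged weights = 13 + 24 + 39 + 72 = 148.

148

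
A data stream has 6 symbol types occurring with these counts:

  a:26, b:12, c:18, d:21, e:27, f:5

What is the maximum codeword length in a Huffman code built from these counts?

4

Merge the two lowest-weight nodes at each step:
f(5) + b(12) → 17
17 + c(18) → 35
d(21) + a(26) → 47
e(27) + 35 → 62
47 + 62 → 109
Maximum depth reached is 4.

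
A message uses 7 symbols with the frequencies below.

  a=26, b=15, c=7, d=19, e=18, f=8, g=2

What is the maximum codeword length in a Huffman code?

Merge the two lowest-weight nodes at each step:
combine g(2), c(7) → 9
combine f(8), 9 → 17
combine b(15), 17 → 32
combine e(18), d(19) → 37
combine a(26), 32 → 58
combine 37, 58 → 95
The first pair merged (g, c) ends up deepest, at depth 5.

5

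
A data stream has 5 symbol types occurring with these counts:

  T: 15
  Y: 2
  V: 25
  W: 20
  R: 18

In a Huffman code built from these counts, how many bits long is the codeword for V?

2

Repeatedly merge the two smallest:
merge Y(2) and T(15): 17
merge 17 and R(18): 35
merge W(20) and V(25): 45
merge 35 and 45: 80
V's leaf is at depth 2, giving a 2-bit codeword.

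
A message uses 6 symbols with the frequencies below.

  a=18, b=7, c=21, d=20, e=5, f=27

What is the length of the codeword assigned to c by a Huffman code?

2

Huffman merges, smallest pair first:
combine e(5), b(7) → 12
combine 12, a(18) → 30
combine d(20), c(21) → 41
combine f(27), 30 → 57
combine 41, 57 → 98
c sits 2 levels below the root, so its codeword is 2 bits.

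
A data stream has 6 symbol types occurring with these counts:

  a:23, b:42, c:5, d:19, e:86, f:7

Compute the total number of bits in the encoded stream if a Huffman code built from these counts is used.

375

Merge the two smallest weights repeatedly:
c(5) + f(7) → 12
12 + d(19) → 31
a(23) + 31 → 54
b(42) + 54 → 96
e(86) + 96 → 182
Each symbol's bit-cost is frequency × depth; summing gives 375 bits (equivalently 12 + 31 + 54 + 96 + 182).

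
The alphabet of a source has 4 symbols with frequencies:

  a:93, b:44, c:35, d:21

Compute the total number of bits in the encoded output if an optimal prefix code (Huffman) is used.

349

Greedily combine the two least-frequent nodes:
d(21) + c(35) → 56
b(44) + 56 → 100
a(93) + 100 → 193
The encoded length is the sum of every internal node's weight: 56 + 100 + 193 = 349 bits.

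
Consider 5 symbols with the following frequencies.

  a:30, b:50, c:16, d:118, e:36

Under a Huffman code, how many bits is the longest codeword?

Merge the two lowest-weight nodes at each step:
merge c(16) and a(30): 46
merge e(36) and 46: 82
merge b(50) and 82: 132
merge d(118) and 132: 250
Maximum depth reached is 4.

4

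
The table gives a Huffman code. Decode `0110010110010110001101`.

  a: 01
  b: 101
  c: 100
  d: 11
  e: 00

Read left to right; each codeword is recognised as soon as it completes (prefix code):
  01→a | 100→c | 101→b | 100→c | 101→b | 100→c | 01→a | 101→b
Decoded message: acbcbcab

acbcbcab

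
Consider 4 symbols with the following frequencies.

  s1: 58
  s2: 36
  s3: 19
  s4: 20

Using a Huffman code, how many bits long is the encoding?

Greedily combine the two least-frequent nodes:
s3(19) + s4(20) → 39
s2(36) + 39 → 75
s1(58) + 75 → 133
Each symbol's bit-cost is frequency × depth; summing gives 247 bits (equivalently 39 + 75 + 133).

247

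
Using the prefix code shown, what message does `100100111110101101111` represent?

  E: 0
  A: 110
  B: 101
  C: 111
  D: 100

Read left to right; each codeword is recognised as soon as it completes (prefix code):
  100→D | 100→D | 111→C | 110→A | 101→B | 101→B | 111→C
Decoded message: DDCABBC

DDCABBC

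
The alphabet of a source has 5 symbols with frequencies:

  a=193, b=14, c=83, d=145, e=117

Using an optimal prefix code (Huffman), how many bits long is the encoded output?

Greedily combine the two least-frequent nodes:
merge b(14) and c(83): 97
merge 97 and e(117): 214
merge d(145) and a(193): 338
merge 214 and 338: 552
Each symbol's bit-cost is frequency × depth; summing gives 1201 bits (equivalently 97 + 214 + 338 + 552).

1201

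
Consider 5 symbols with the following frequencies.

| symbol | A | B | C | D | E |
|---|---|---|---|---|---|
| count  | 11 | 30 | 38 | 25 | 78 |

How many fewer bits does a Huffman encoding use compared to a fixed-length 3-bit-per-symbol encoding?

158

Fixed-length: 3 bits × 182 symbols = 546 bits.
Huffman merges:
combine A(11), D(25) → 36
combine B(30), 36 → 66
combine C(38), 66 → 104
combine E(78), 104 → 182
Huffman total = 36 + 66 + 104 + 182 = 388 bits.
Saving = 546 − 388 = 158 bits.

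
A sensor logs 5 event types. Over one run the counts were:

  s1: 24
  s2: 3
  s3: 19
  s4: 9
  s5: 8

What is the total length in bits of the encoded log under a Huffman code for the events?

133

Build the Huffman tree bottom-up:
merge s2(3) and s5(8): 11
merge s4(9) and 11: 20
merge s3(19) and 20: 39
merge s1(24) and 39: 63
Each symbol's bit-cost is frequency × depth; summing gives 133 bits (equivalently 11 + 20 + 39 + 63).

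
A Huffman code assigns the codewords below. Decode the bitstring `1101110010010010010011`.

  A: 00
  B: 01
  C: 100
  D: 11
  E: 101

DBDACCCCD

Read left to right; each codeword is recognised as soon as it completes (prefix code):
  11→D | 01→B | 11→D | 00→A | 100→C | 100→C | 100→C | 100→C | 11→D
Decoded message: DBDACCCCD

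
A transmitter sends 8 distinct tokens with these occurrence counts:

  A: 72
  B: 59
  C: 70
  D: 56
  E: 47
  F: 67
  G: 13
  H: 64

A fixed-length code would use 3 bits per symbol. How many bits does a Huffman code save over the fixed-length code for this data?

Fixed-length: 3 bits × 448 symbols = 1344 bits.
Huffman merges:
combine G(13), E(47) → 60
combine D(56), B(59) → 115
combine 60, H(64) → 124
combine F(67), C(70) → 137
combine A(72), 115 → 187
combine 124, 137 → 261
combine 187, 261 → 448
Huffman total = 60 + 115 + 124 + 137 + 187 + 261 + 448 = 1332 bits.
Saving = 1344 − 1332 = 12 bits.

12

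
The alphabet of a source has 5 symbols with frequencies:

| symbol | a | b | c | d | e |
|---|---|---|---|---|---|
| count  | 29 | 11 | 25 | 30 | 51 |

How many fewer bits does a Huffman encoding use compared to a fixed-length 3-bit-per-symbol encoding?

110

Fixed-length: 3 bits × 146 symbols = 438 bits.
Huffman merges:
combine b(11), c(25) → 36
combine a(29), d(30) → 59
combine 36, e(51) → 87
combine 59, 87 → 146
Huffman total = 36 + 59 + 87 + 146 = 328 bits.
Saving = 438 − 328 = 110 bits.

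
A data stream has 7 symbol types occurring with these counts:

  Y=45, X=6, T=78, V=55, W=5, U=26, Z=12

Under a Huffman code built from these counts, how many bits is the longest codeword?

5

Merge the two lowest-weight nodes at each step:
merge W(5) and X(6): 11
merge 11 and Z(12): 23
merge 23 and U(26): 49
merge Y(45) and 49: 94
merge V(55) and T(78): 133
merge 94 and 133: 227
The rarest symbols sit at the bottom; the longest codeword is 5 bits.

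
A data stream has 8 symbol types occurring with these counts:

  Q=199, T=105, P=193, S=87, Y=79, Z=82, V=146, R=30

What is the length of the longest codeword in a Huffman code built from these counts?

4

Merge the two lowest-weight nodes at each step:
combine R(30), Y(79) → 109
combine Z(82), S(87) → 169
combine T(105), 109 → 214
combine V(146), 169 → 315
combine P(193), Q(199) → 392
combine 214, 315 → 529
combine 392, 529 → 921
The first pair merged (R, Y) ends up deepest, at depth 4.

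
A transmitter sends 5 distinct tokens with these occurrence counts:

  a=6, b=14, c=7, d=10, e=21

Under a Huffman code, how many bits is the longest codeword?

3

Merge the two lowest-weight nodes at each step:
merge a(6) and c(7): 13
merge d(10) and 13: 23
merge b(14) and e(21): 35
merge 23 and 35: 58
The rarest symbols sit at the bottom; the longest codeword is 3 bits.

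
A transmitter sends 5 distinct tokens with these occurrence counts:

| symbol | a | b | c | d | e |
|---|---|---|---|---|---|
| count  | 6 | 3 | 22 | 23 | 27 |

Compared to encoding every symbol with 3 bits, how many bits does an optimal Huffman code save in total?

Fixed-length: 3 bits × 81 symbols = 243 bits.
Huffman merges:
combine b(3), a(6) → 9
combine 9, c(22) → 31
combine d(23), e(27) → 50
combine 31, 50 → 81
Huffman total = 9 + 31 + 50 + 81 = 171 bits.
Saving = 243 − 171 = 72 bits.

72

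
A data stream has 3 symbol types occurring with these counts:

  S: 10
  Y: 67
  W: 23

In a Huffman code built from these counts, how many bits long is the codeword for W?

2

Huffman merges, smallest pair first:
S(10) + W(23) → 33
33 + Y(67) → 100
The subtree containing W is merged 2 times, so code length = 2.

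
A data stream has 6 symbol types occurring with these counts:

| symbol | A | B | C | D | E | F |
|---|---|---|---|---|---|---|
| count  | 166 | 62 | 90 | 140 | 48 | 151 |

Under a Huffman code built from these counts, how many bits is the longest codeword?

4

Merge the two lowest-weight nodes at each step:
E(48) + B(62) → 110
C(90) + 110 → 200
D(140) + F(151) → 291
A(166) + 200 → 366
291 + 366 → 657
The rarest symbols sit at the bottom; the longest codeword is 4 bits.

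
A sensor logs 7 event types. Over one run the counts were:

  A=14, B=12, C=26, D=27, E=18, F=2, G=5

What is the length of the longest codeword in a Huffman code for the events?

4

Merge the two lowest-weight nodes at each step:
combine F(2), G(5) → 7
combine 7, B(12) → 19
combine A(14), E(18) → 32
combine 19, C(26) → 45
combine D(27), 32 → 59
combine 45, 59 → 104
Maximum depth reached is 4.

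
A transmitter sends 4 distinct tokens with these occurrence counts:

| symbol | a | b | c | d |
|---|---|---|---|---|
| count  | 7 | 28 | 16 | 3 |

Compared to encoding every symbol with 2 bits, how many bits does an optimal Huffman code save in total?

Fixed-length: 2 bits × 54 symbols = 108 bits.
Huffman merges:
combine d(3), a(7) → 10
combine 10, c(16) → 26
combine 26, b(28) → 54
Huffman total = 10 + 26 + 54 = 90 bits.
Saving = 108 − 90 = 18 bits.

18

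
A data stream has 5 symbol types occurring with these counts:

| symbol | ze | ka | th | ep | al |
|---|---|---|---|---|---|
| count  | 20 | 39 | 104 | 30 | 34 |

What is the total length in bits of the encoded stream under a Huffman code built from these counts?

473

Greedily combine the two least-frequent nodes:
combine ze(20), ep(30) → 50
combine al(34), ka(39) → 73
combine 50, 73 → 123
combine th(104), 123 → 227
Total encoded bits = sum of merged weights = 50 + 73 + 123 + 227 = 473.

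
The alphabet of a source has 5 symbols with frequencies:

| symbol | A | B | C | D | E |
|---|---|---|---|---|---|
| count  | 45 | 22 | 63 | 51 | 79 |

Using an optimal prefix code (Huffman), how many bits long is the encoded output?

Merge the two smallest weights repeatedly:
combine B(22), A(45) → 67
combine D(51), C(63) → 114
combine 67, E(79) → 146
combine 114, 146 → 260
Each symbol's bit-cost is frequency × depth; summing gives 587 bits (equivalently 67 + 114 + 146 + 260).

587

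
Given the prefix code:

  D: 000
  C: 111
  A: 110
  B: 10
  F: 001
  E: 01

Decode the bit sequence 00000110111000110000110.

Read left to right; each codeword is recognised as soon as it completes (prefix code):
  000→D | 001→F | 10→B | 111→C | 000→D | 110→A | 000→D | 110→A
Decoded message: DFBCDADA

DFBCDADA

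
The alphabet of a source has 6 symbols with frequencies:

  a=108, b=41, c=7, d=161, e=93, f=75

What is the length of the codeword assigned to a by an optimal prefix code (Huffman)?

2

Repeatedly merge the two smallest:
c(7) + b(41) → 48
48 + f(75) → 123
e(93) + a(108) → 201
123 + d(161) → 284
201 + 284 → 485
a sits 2 levels below the root, so its codeword is 2 bits.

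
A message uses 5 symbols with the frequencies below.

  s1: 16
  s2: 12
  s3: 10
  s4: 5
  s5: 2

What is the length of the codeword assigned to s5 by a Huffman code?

3

Repeatedly merge the two smallest:
s5(2) + s4(5) → 7
7 + s3(10) → 17
s2(12) + s1(16) → 28
17 + 28 → 45
s5's leaf is at depth 3, giving a 3-bit codeword.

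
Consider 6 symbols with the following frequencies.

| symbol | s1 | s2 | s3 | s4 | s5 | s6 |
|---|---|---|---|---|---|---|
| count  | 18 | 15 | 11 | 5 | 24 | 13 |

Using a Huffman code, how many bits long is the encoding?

Greedily combine the two least-frequent nodes:
merge s4(5) and s3(11): 16
merge s6(13) and s2(15): 28
merge 16 and s1(18): 34
merge s5(24) and 28: 52
merge 34 and 52: 86
Each symbol's bit-cost is frequency × depth; summing gives 216 bits (equivalently 16 + 28 + 34 + 52 + 86).

216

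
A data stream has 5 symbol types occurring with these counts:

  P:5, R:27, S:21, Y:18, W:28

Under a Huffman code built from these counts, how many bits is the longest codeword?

3

Merge the two lowest-weight nodes at each step:
merge P(5) and Y(18): 23
merge S(21) and 23: 44
merge R(27) and W(28): 55
merge 44 and 55: 99
Maximum depth reached is 3.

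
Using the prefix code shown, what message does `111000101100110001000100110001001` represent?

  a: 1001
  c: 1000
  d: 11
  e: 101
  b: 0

Read left to right; each codeword is recognised as soon as it completes (prefix code):
  11→d | 1000→c | 101→e | 1001→a | 1000→c | 1000→c | 1001→a | 1000→c | 1001→a
Decoded message: dceaccaca

dceaccaca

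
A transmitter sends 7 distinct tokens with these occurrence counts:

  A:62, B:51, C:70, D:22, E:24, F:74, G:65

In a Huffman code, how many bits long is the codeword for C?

Build the tree from the bottom:
combine D(22), E(24) → 46
combine 46, B(51) → 97
combine A(62), G(65) → 127
combine C(70), F(74) → 144
combine 97, 127 → 224
combine 144, 224 → 368
C's leaf is at depth 2, giving a 2-bit codeword.

2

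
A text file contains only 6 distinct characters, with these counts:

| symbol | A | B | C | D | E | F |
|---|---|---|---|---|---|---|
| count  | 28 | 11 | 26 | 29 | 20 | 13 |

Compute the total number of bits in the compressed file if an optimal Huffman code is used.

322

Build the Huffman tree bottom-up:
B(11) + F(13) → 24
E(20) + 24 → 44
C(26) + A(28) → 54
D(29) + 44 → 73
54 + 73 → 127
Total encoded bits = sum of merged weights = 24 + 44 + 54 + 73 + 127 = 322.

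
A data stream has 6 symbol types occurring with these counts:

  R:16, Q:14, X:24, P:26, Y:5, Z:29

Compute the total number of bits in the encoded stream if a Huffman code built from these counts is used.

282

Build the Huffman tree bottom-up:
merge Y(5) and Q(14): 19
merge R(16) and 19: 35
merge X(24) and P(26): 50
merge Z(29) and 35: 64
merge 50 and 64: 114
Total encoded bits = sum of merged weights = 19 + 35 + 50 + 64 + 114 = 282.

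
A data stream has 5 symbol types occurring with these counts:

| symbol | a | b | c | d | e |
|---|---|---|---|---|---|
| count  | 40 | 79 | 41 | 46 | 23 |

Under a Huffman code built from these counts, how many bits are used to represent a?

Repeatedly merge the two smallest:
merge e(23) and a(40): 63
merge c(41) and d(46): 87
merge 63 and b(79): 142
merge 87 and 142: 229
a's leaf is at depth 3, giving a 3-bit codeword.

3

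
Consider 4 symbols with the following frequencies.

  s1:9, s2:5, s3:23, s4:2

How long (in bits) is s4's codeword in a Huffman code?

3

Huffman merges, smallest pair first:
merge s4(2) and s2(5): 7
merge 7 and s1(9): 16
merge 16 and s3(23): 39
The subtree containing s4 is merged 3 times, so code length = 3.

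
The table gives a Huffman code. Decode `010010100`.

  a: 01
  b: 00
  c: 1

abcab

Read left to right; each codeword is recognised as soon as it completes (prefix code):
  01→a | 00→b | 1→c | 01→a | 00→b
Decoded message: abcab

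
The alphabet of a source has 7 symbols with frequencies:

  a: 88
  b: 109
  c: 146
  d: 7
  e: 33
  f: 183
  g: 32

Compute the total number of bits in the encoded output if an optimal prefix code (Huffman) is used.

1467

Build the Huffman tree bottom-up:
combine d(7), g(32) → 39
combine e(33), 39 → 72
combine 72, a(88) → 160
combine b(109), c(146) → 255
combine 160, f(183) → 343
combine 255, 343 → 598
The encoded length is the sum of every internal node's weight: 39 + 72 + 160 + 255 + 343 + 598 = 1467 bits.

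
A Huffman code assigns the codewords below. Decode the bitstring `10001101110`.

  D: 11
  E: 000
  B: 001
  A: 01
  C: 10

CBCDC

Read left to right; each codeword is recognised as soon as it completes (prefix code):
  10→C | 001→B | 10→C | 11→D | 10→C
Decoded message: CBCDC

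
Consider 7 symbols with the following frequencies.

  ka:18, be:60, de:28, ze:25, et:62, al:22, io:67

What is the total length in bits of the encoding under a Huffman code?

Greedily combine the two least-frequent nodes:
combine ka(18), al(22) → 40
combine ze(25), de(28) → 53
combine 40, 53 → 93
combine be(60), et(62) → 122
combine io(67), 93 → 160
combine 122, 160 → 282
Total encoded bits = sum of merged weights = 40 + 53 + 93 + 122 + 160 + 282 = 750.

750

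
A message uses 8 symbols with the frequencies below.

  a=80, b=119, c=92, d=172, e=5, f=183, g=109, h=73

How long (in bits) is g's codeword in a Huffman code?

3

Repeatedly merge the two smallest:
merge e(5) and h(73): 78
merge 78 and a(80): 158
merge c(92) and g(109): 201
merge b(119) and 158: 277
merge d(172) and f(183): 355
merge 201 and 277: 478
merge 355 and 478: 833
g's leaf is at depth 3, giving a 3-bit codeword.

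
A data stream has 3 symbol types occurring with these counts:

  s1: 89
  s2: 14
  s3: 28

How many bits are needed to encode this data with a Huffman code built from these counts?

Greedily combine the two least-frequent nodes:
merge s2(14) and s3(28): 42
merge 42 and s1(89): 131
Each symbol's bit-cost is frequency × depth; summing gives 173 bits (equivalently 42 + 131).

173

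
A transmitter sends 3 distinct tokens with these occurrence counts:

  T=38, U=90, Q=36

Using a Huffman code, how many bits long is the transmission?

238

Build the Huffman tree bottom-up:
merge Q(36) and T(38): 74
merge 74 and U(90): 164
Each symbol's bit-cost is frequency × depth; summing gives 238 bits (equivalently 74 + 164).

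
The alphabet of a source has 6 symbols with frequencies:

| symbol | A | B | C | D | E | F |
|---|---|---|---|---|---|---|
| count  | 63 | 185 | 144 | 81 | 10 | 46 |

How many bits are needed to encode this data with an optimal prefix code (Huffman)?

1233

Build the Huffman tree bottom-up:
combine E(10), F(46) → 56
combine 56, A(63) → 119
combine D(81), 119 → 200
combine C(144), B(185) → 329
combine 200, 329 → 529
Each symbol's bit-cost is frequency × depth; summing gives 1233 bits (equivalently 56 + 119 + 200 + 329 + 529).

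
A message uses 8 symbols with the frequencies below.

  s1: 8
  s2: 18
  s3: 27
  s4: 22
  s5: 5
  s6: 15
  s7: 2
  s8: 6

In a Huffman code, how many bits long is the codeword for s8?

Huffman merges, smallest pair first:
s7(2) + s5(5) → 7
s8(6) + 7 → 13
s1(8) + 13 → 21
s6(15) + s2(18) → 33
21 + s4(22) → 43
s3(27) + 33 → 60
43 + 60 → 103
The subtree containing s8 is merged 4 times, so code length = 4.

4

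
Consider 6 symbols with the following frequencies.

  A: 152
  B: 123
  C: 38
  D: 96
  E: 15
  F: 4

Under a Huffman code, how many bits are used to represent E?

4

Huffman merges, smallest pair first:
combine F(4), E(15) → 19
combine 19, C(38) → 57
combine 57, D(96) → 153
combine B(123), A(152) → 275
combine 153, 275 → 428
E sits 4 levels below the root, so its codeword is 4 bits.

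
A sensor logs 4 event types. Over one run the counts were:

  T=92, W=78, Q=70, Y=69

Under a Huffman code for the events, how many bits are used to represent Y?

Repeatedly merge the two smallest:
combine Y(69), Q(70) → 139
combine W(78), T(92) → 170
combine 139, 170 → 309
Y sits 2 levels below the root, so its codeword is 2 bits.

2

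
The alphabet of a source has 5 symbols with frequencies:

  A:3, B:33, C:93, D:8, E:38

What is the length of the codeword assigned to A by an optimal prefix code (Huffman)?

4

Repeatedly merge the two smallest:
A(3) + D(8) → 11
11 + B(33) → 44
E(38) + 44 → 82
82 + C(93) → 175
A sits 4 levels below the root, so its codeword is 4 bits.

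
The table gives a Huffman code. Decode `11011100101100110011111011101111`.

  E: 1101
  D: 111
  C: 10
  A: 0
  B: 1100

Read left to right; each codeword is recognised as soon as it completes (prefix code):
  1101→E | 1100→B | 10→C | 1100→B | 1100→B | 111→D | 1101→E | 1101→E | 111→D
Decoded message: EBCBBDEED

EBCBBDEED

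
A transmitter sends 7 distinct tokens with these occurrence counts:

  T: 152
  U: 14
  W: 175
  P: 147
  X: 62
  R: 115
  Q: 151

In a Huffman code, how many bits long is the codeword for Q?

3

Repeatedly merge the two smallest:
U(14) + X(62) → 76
76 + R(115) → 191
P(147) + Q(151) → 298
T(152) + W(175) → 327
191 + 298 → 489
327 + 489 → 816
Q's leaf is at depth 3, giving a 3-bit codeword.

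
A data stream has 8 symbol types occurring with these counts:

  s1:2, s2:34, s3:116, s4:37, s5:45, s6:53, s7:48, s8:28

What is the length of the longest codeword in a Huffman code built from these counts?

4

Merge the two lowest-weight nodes at each step:
merge s1(2) and s8(28): 30
merge 30 and s2(34): 64
merge s4(37) and s5(45): 82
merge s7(48) and s6(53): 101
merge 64 and 82: 146
merge 101 and s3(116): 217
merge 146 and 217: 363
The first pair merged (s1, s8) ends up deepest, at depth 4.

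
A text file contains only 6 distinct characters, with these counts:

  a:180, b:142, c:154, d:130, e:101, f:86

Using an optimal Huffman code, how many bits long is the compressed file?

Merge the two smallest weights repeatedly:
f(86) + e(101) → 187
d(130) + b(142) → 272
c(154) + a(180) → 334
187 + 272 → 459
334 + 459 → 793
Total encoded bits = sum of merged weights = 187 + 272 + 334 + 459 + 793 = 2045.

2045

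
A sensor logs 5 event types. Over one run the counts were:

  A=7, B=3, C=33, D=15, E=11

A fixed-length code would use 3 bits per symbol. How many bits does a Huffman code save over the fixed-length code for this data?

71

Fixed-length: 3 bits × 69 symbols = 207 bits.
Huffman merges:
merge B(3) and A(7): 10
merge 10 and E(11): 21
merge D(15) and 21: 36
merge C(33) and 36: 69
Huffman total = 10 + 21 + 36 + 69 = 136 bits.
Saving = 207 − 136 = 71 bits.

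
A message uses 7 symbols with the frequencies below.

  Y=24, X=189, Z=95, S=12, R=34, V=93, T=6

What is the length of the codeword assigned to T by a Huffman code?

Repeatedly merge the two smallest:
combine T(6), S(12) → 18
combine 18, Y(24) → 42
combine R(34), 42 → 76
combine 76, V(93) → 169
combine Z(95), 169 → 264
combine X(189), 264 → 453
The subtree containing T is merged 6 times, so code length = 6.

6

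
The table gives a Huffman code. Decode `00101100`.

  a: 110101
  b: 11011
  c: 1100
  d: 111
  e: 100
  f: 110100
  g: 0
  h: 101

gghe

Read left to right; each codeword is recognised as soon as it completes (prefix code):
  0→g | 0→g | 101→h | 100→e
Decoded message: gghe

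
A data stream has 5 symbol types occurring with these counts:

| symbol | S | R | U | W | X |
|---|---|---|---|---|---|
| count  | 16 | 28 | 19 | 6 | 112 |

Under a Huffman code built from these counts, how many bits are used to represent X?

1

Repeatedly merge the two smallest:
combine W(6), S(16) → 22
combine U(19), 22 → 41
combine R(28), 41 → 69
combine 69, X(112) → 181
X sits one level below the root: a 1-bit codeword.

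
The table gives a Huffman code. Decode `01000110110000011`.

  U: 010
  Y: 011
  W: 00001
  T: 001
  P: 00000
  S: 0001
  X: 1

UTXYPXX

Read left to right; each codeword is recognised as soon as it completes (prefix code):
  010→U | 001→T | 1→X | 011→Y | 00000→P | 1→X | 1→X
Decoded message: UTXYPXX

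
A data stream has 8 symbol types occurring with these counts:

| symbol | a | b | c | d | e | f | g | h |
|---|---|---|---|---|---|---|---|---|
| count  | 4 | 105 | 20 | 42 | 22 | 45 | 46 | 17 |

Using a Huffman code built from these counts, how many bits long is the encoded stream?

814

Build the Huffman tree bottom-up:
a(4) + h(17) → 21
c(20) + 21 → 41
e(22) + 41 → 63
d(42) + f(45) → 87
g(46) + 63 → 109
87 + b(105) → 192
109 + 192 → 301
Total encoded bits = sum of merged weights = 21 + 41 + 63 + 87 + 109 + 192 + 301 = 814.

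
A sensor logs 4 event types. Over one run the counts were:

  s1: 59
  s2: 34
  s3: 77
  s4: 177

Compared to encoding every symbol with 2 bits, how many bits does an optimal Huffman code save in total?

Fixed-length: 2 bits × 347 symbols = 694 bits.
Huffman merges:
combine s2(34), s1(59) → 93
combine s3(77), 93 → 170
combine 170, s4(177) → 347
Huffman total = 93 + 170 + 347 = 610 bits.
Saving = 694 − 610 = 84 bits.

84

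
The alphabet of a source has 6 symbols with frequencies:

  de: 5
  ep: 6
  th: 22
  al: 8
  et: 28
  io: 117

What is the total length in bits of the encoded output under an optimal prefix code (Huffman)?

Merge the two smallest weights repeatedly:
de(5) + ep(6) → 11
al(8) + 11 → 19
19 + th(22) → 41
et(28) + 41 → 69
69 + io(117) → 186
Total encoded bits = sum of merged weights = 11 + 19 + 41 + 69 + 186 = 326.

326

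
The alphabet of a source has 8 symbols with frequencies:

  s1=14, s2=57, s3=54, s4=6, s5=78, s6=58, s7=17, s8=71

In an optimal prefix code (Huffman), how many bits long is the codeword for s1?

Huffman merges, smallest pair first:
s4(6) + s1(14) → 20
s7(17) + 20 → 37
37 + s3(54) → 91
s2(57) + s6(58) → 115
s8(71) + s5(78) → 149
91 + 115 → 206
149 + 206 → 355
s1's leaf is at depth 5, giving a 5-bit codeword.

5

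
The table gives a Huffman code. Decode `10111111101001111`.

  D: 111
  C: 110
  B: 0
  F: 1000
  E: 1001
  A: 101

ADDBED

Read left to right; each codeword is recognised as soon as it completes (prefix code):
  101→A | 111→D | 111→D | 0→B | 1001→E | 111→D
Decoded message: ADDBED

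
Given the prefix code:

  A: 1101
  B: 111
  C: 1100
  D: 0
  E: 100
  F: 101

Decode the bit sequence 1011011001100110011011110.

Read left to right; each codeword is recognised as soon as it completes (prefix code):
  101→F | 101→F | 100→E | 1100→C | 1100→C | 1101→A | 111→B | 0→D
Decoded message: FFECCABD

FFECCABD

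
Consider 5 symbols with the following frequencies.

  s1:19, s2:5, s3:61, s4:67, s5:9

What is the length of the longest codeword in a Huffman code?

Merge the two lowest-weight nodes at each step:
s2(5) + s5(9) → 14
14 + s1(19) → 33
33 + s3(61) → 94
s4(67) + 94 → 161
The rarest symbols sit at the bottom; the longest codeword is 4 bits.

4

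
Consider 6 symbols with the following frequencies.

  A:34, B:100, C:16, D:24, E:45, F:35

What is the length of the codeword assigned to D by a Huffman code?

Repeatedly merge the two smallest:
C(16) + D(24) → 40
A(34) + F(35) → 69
40 + E(45) → 85
69 + 85 → 154
B(100) + 154 → 254
The subtree containing D is merged 4 times, so code length = 4.

4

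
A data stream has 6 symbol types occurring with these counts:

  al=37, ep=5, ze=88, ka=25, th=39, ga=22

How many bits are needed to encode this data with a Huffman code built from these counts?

499

Build the Huffman tree bottom-up:
ep(5) + ga(22) → 27
ka(25) + 27 → 52
al(37) + th(39) → 76
52 + 76 → 128
ze(88) + 128 → 216
Each symbol's bit-cost is frequency × depth; summing gives 499 bits (equivalently 27 + 52 + 76 + 128 + 216).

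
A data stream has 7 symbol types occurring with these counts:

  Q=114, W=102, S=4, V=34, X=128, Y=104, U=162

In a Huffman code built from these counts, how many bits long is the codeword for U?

Build the tree from the bottom:
combine S(4), V(34) → 38
combine 38, W(102) → 140
combine Y(104), Q(114) → 218
combine X(128), 140 → 268
combine U(162), 218 → 380
combine 268, 380 → 648
The subtree containing U is merged 2 times, so code length = 2.

2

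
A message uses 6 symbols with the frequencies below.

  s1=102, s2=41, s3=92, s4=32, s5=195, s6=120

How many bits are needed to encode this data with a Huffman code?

1402

Build the Huffman tree bottom-up:
combine s4(32), s2(41) → 73
combine 73, s3(92) → 165
combine s1(102), s6(120) → 222
combine 165, s5(195) → 360
combine 222, 360 → 582
Each symbol's bit-cost is frequency × depth; summing gives 1402 bits (equivalently 73 + 165 + 222 + 360 + 582).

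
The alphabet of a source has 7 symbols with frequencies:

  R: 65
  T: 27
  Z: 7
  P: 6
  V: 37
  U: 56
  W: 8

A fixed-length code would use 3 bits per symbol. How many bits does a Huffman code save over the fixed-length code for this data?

124

Fixed-length: 3 bits × 206 symbols = 618 bits.
Huffman merges:
combine P(6), Z(7) → 13
combine W(8), 13 → 21
combine 21, T(27) → 48
combine V(37), 48 → 85
combine U(56), R(65) → 121
combine 85, 121 → 206
Huffman total = 13 + 21 + 48 + 85 + 121 + 206 = 494 bits.
Saving = 618 − 494 = 124 bits.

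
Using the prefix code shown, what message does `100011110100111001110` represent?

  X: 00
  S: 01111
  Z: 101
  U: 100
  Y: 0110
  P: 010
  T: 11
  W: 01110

USPWW

Read left to right; each codeword is recognised as soon as it completes (prefix code):
  100→U | 01111→S | 010→P | 01110→W | 01110→W
Decoded message: USPWW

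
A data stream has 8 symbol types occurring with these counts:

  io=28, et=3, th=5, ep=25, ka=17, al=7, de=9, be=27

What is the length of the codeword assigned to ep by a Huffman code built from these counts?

2

Build the tree from the bottom:
combine et(3), th(5) → 8
combine al(7), 8 → 15
combine de(9), 15 → 24
combine ka(17), 24 → 41
combine ep(25), be(27) → 52
combine io(28), 41 → 69
combine 52, 69 → 121
The subtree containing ep is merged 2 times, so code length = 2.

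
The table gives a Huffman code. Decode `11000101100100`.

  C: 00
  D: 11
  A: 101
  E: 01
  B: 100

Read left to right; each codeword is recognised as soon as it completes (prefix code):
  11→D | 00→C | 01→E | 01→E | 100→B | 100→B
Decoded message: DCEEBB

DCEEBB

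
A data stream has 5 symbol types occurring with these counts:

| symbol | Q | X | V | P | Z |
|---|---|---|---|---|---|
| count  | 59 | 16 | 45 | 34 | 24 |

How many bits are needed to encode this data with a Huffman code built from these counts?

396

Greedily combine the two least-frequent nodes:
X(16) + Z(24) → 40
P(34) + 40 → 74
V(45) + Q(59) → 104
74 + 104 → 178
The encoded length is the sum of every internal node's weight: 40 + 74 + 104 + 178 = 396 bits.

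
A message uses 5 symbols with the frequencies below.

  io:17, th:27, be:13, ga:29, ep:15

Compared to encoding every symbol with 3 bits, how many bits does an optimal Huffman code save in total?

Fixed-length: 3 bits × 101 symbols = 303 bits.
Huffman merges:
merge be(13) and ep(15): 28
merge io(17) and th(27): 44
merge 28 and ga(29): 57
merge 44 and 57: 101
Huffman total = 28 + 44 + 57 + 101 = 230 bits.
Saving = 303 − 230 = 73 bits.

73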